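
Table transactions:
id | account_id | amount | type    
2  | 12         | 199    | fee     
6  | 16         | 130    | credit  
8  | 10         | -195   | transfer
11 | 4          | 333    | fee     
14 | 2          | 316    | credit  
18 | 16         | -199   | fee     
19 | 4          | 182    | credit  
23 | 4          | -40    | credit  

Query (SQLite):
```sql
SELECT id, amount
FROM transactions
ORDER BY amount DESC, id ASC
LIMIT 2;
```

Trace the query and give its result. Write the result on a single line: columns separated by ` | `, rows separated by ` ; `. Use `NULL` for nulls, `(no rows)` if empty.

Sort by amount desc, tiebreak id asc: (333, id=11), (316, id=14), (199, id=2), (182, id=19), (130, id=6) …. Take first 2.

11 | 333 ; 14 | 316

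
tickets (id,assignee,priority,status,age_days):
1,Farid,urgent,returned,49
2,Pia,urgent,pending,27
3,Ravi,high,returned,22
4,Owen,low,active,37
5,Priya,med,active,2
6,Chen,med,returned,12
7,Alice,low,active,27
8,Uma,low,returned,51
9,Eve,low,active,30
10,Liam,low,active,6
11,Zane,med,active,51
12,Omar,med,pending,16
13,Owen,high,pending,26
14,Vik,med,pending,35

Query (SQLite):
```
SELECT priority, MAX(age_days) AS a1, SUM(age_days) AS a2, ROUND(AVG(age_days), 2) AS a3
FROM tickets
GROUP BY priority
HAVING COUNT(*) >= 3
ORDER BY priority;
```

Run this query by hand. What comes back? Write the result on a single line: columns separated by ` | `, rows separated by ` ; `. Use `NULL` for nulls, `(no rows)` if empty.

Group tickets by priority.
Per group compute: MAX(age_days), SUM(age_days), ROUND(AVG(age_days), 2).
HAVING: drop groups with fewer than 3 rows.
  high: ids {3, 13} → MAX(age_days)=26, SUM(age_days)=48, ROUND(AVG(age_days), 2)=24
  low: ids {4, 7, 8, 9, 10} → MAX(age_days)=51, SUM(age_days)=151, ROUND(AVG(age_days), 2)=30.2
  med: ids {5, 6, 11, 12, 14} → MAX(age_days)=51, SUM(age_days)=116, ROUND(AVG(age_days), 2)=23.2
  urgent: ids {1, 2} → MAX(age_days)=49, SUM(age_days)=76, ROUND(AVG(age_days), 2)=38

low | 51 | 151 | 30.2 ; med | 51 | 116 | 23.2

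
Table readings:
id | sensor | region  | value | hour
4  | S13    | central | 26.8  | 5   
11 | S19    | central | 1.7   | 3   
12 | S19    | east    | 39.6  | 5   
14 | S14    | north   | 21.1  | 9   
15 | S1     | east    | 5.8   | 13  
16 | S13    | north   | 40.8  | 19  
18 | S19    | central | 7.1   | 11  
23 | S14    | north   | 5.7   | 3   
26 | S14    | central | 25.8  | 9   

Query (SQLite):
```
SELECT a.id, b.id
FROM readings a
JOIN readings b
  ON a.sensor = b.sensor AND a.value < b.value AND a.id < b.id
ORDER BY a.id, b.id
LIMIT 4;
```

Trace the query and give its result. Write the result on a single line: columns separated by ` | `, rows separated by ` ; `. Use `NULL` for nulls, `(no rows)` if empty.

4 | 16 ; 11 | 12 ; 11 | 18 ; 14 | 26

Pairs (a,b) with same sensor, a.value < b.value, a.id < b.id.
sensor groups: S1:{15} S13:{4,16} S14:{14,23,26} S19:{11,12,18}
Ordered by (a.id, b.id); first 4.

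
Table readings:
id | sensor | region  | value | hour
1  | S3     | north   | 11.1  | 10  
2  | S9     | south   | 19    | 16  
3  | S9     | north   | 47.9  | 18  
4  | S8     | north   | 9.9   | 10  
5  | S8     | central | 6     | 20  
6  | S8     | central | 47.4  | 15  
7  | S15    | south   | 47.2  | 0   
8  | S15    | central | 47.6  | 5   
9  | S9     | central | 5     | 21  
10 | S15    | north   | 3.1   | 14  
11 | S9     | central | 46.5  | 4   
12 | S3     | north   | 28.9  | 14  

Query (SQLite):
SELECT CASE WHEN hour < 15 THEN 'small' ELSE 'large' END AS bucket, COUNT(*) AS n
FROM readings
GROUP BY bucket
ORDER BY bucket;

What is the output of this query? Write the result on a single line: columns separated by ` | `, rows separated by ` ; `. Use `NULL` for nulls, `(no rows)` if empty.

large | 5 ; small | 7

Bucket rows by hour < 15 → 'small' else 'large'; count each bucket.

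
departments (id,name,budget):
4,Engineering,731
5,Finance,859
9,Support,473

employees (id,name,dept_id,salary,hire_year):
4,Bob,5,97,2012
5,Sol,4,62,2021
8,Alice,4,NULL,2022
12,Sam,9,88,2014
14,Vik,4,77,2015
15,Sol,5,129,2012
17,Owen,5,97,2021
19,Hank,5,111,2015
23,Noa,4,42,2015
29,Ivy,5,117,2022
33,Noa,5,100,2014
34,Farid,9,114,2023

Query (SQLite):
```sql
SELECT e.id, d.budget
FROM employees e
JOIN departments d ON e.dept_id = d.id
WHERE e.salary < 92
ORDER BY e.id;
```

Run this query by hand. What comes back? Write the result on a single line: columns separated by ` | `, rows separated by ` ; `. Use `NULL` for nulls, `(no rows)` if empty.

5 | 731 ; 12 | 473 ; 14 | 731 ; 23 | 731

Each employees row matches the departments row where dept_id = departments.id.
Then keep rows with e.salary < 92.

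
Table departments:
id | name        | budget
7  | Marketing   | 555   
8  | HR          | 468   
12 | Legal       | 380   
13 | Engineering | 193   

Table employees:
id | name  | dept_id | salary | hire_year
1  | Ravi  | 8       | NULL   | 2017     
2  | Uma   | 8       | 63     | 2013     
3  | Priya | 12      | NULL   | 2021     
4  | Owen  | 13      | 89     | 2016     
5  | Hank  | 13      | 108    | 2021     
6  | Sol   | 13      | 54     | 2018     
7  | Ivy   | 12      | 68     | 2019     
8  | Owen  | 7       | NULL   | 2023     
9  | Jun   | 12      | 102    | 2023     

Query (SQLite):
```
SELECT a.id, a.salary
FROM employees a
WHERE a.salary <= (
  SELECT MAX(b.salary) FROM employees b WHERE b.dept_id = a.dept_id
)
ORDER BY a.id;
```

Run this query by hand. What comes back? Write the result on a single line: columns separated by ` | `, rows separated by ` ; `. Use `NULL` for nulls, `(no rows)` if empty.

For each employees row a, compute MAX(salary) over rows sharing a.dept_id.
Keep row a if a.salary <= that per-group MAX.
  dept_id=7: MAX(salary) = NULL
  dept_id=8: MAX(salary) = 63
  dept_id=12: MAX(salary) = 102
  dept_id=13: MAX(salary) = 108

2 | 63 ; 4 | 89 ; 5 | 108 ; 6 | 54 ; 7 | 68 ; 9 | 102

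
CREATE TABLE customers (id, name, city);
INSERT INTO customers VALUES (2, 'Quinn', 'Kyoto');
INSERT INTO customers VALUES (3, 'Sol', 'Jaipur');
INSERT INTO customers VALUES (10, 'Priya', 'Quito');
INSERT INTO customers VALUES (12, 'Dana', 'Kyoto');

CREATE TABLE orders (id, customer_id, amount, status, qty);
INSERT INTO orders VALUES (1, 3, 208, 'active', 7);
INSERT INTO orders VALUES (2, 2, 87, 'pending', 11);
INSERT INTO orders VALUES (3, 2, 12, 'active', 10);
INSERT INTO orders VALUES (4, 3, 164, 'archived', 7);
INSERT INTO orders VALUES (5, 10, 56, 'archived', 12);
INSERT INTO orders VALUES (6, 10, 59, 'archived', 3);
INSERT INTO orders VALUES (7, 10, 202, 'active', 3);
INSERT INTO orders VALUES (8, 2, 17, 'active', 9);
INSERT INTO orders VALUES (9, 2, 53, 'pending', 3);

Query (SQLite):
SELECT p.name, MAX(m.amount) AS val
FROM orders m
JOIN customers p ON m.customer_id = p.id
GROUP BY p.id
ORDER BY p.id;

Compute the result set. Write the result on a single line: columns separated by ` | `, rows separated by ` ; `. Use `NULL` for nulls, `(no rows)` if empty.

Quinn | 87 ; Sol | 208 ; Priya | 202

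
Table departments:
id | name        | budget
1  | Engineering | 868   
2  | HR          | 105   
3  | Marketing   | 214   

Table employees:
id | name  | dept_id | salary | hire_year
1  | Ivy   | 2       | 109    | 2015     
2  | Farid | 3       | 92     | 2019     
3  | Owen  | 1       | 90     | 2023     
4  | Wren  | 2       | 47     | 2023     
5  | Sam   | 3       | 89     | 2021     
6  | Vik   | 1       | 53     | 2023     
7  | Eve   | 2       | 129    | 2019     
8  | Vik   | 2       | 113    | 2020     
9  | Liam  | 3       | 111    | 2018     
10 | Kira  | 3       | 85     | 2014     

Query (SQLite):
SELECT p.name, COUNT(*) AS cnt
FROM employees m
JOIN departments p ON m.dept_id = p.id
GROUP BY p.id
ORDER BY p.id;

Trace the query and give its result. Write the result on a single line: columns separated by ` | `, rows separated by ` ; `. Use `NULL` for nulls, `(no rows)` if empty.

Engineering | 2 ; HR | 4 ; Marketing | 4

Join each employees row to its departments via dept_id.
Group joined rows by departments.id; compute COUNT(*) per group.
  1: ids {3, 6} → COUNT(*)=2
  2: ids {1, 4, 7, 8} → COUNT(*)=4
  3: ids {2, 5, 9, 10} → COUNT(*)=4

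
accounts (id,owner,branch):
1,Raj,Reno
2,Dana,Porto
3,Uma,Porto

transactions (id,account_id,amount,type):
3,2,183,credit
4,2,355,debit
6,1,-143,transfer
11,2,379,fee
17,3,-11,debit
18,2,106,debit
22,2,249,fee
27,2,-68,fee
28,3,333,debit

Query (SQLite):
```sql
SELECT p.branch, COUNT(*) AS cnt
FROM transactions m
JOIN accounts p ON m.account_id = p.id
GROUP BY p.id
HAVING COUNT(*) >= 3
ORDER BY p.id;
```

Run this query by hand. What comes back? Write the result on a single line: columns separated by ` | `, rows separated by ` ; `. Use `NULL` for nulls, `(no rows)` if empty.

Join each transactions row to its accounts via account_id.
Group joined rows by accounts.id; compute COUNT(*) per group.
HAVING: keep groups with count ≥ 3.
  1: ids {6} → COUNT(*)=1
  2: ids {3, 4, 11, 18, 22, 27} → COUNT(*)=6
  3: ids {17, 28} → COUNT(*)=2

Porto | 6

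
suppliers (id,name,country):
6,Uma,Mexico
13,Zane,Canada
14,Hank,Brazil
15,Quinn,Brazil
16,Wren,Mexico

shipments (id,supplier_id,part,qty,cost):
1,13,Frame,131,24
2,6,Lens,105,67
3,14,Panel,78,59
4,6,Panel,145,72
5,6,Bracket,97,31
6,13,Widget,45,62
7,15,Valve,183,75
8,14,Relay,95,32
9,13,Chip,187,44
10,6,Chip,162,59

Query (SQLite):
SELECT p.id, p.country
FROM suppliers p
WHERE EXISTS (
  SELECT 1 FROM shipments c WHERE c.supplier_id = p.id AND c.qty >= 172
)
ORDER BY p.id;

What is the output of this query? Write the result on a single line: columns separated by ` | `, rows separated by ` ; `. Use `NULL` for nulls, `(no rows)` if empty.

For each suppliers row, check whether any shipments with matching supplier_id has qty >= 172.
Keep rows where that is true.

13 | Canada ; 15 | Brazil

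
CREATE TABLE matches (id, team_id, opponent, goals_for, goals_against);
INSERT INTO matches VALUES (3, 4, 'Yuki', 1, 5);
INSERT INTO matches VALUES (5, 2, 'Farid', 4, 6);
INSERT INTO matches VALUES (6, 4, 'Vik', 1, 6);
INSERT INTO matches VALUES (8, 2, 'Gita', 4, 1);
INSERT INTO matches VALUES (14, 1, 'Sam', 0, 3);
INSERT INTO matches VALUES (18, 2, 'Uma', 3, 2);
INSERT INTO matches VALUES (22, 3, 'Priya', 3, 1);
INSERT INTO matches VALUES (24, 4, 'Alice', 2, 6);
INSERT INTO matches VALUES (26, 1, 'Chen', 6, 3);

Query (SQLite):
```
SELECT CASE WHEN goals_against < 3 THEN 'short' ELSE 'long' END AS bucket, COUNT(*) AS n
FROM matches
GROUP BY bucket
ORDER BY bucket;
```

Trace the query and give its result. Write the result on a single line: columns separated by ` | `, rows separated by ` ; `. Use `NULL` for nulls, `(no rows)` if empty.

Bucket rows by goals_against < 3 → 'short' else 'long'; count each bucket.

long | 6 ; short | 3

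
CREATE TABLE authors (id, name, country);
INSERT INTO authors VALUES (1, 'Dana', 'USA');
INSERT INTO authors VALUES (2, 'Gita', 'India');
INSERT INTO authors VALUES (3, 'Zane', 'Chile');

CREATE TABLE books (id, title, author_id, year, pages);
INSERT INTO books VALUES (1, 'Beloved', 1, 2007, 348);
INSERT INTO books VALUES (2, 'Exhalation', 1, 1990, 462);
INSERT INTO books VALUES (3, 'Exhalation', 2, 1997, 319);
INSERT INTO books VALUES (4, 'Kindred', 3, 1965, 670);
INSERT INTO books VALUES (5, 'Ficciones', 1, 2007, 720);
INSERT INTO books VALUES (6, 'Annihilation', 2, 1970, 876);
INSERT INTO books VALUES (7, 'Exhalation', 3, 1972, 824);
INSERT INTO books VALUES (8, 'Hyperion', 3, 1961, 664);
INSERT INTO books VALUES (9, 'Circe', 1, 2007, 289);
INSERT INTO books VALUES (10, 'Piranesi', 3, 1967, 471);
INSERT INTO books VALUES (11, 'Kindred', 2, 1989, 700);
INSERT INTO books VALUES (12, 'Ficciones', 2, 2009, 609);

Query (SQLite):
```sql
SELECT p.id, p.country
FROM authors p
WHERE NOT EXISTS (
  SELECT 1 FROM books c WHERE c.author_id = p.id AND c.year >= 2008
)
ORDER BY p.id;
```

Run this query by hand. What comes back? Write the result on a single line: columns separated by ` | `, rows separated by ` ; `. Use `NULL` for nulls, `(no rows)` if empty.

For each authors row, check whether any books with matching author_id has year >= 2008.
Keep rows where that is false.

1 | USA ; 3 | Chile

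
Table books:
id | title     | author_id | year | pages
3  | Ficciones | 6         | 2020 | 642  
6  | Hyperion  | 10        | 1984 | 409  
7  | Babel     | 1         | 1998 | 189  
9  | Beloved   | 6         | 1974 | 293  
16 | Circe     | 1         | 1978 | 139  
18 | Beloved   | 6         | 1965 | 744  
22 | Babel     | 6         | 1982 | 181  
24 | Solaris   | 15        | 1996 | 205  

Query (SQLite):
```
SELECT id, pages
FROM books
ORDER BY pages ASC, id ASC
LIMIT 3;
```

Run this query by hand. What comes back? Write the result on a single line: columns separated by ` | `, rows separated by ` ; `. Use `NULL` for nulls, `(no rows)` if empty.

16 | 139 ; 22 | 181 ; 7 | 189

Sort by pages asc, tiebreak id asc: (139, id=16), (181, id=22), (189, id=7), (205, id=24), (293, id=9), (409, id=6) …. Take first 3.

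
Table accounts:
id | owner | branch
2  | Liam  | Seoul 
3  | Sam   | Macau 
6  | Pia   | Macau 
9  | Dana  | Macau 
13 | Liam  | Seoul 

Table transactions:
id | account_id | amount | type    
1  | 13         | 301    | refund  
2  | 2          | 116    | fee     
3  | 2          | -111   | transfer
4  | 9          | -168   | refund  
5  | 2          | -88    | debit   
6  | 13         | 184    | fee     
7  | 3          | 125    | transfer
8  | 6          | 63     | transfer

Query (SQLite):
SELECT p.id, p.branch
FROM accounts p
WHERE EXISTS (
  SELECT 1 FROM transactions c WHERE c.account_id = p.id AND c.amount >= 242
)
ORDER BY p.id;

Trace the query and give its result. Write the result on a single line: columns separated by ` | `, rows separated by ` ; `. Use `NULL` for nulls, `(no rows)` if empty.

For each accounts row, check whether any transactions with matching account_id has amount >= 242.
Keep rows where that is true.

13 | Seoul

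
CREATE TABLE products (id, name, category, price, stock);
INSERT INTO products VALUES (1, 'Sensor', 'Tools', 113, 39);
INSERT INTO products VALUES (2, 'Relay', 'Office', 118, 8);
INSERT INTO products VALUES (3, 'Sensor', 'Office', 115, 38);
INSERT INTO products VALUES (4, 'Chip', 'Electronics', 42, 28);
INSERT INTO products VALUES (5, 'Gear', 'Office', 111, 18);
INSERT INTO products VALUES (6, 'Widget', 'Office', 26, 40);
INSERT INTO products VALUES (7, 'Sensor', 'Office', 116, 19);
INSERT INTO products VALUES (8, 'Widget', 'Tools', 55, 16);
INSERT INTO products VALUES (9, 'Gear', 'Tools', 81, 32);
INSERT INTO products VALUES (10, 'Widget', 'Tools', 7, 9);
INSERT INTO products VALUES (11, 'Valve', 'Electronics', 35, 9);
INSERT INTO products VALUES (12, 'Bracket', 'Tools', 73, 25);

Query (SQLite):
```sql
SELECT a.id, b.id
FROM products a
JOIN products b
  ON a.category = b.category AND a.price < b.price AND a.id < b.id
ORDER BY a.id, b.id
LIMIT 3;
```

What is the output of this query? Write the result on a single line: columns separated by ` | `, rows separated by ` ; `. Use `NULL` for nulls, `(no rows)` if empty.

Pairs (a,b) with same category, a.price < b.price, a.id < b.id.
category groups: Electronics:{4,11} Office:{2,3,5,6,7} Tools:{1,8,9,10,12}
Ordered by (a.id, b.id); first 3.

3 | 7 ; 5 | 7 ; 6 | 7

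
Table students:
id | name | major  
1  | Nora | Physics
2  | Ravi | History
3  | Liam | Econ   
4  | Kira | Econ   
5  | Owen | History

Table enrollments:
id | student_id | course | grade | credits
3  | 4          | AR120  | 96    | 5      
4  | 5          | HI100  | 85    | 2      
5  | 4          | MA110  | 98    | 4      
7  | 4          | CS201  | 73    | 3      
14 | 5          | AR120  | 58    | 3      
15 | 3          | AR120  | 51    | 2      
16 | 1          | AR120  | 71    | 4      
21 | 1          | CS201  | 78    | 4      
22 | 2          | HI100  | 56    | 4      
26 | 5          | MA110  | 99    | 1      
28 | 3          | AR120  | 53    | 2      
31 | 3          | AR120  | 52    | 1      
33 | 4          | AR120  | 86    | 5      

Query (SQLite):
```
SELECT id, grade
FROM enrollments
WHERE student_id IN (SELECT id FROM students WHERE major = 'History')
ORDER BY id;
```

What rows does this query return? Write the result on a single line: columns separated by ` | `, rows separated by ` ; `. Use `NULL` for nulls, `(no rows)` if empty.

Inner query: students.id where major = 'History'.
Outer: keep enrollments rows whose student_id is in that set.
Inner query → {2, 5}

4 | 85 ; 14 | 58 ; 22 | 56 ; 26 | 99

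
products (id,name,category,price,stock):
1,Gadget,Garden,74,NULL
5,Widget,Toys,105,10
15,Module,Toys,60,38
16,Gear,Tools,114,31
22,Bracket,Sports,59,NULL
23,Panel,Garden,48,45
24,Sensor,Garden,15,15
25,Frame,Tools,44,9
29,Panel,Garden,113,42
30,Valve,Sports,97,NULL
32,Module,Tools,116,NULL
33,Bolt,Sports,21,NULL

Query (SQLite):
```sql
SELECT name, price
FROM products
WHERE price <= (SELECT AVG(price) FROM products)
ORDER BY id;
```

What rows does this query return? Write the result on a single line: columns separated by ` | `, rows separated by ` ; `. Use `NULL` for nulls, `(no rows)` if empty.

Scalar subquery: AVG(price) over all products rows = 72.166667 (≈; comparison uses full precision).
Keep rows where price <= that value.

Module | 60 ; Bracket | 59 ; Panel | 48 ; Sensor | 15 ; Frame | 44 ; Bolt | 21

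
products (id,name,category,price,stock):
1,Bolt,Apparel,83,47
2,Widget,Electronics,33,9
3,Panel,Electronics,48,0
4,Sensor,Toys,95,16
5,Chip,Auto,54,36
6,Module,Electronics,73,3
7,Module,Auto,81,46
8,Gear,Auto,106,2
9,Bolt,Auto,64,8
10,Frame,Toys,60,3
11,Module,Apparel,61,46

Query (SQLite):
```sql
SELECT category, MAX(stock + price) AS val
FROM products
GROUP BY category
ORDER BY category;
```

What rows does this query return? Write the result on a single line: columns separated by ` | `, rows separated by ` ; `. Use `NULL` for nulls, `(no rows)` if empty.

Apparel | 130 ; Auto | 127 ; Electronics | 76 ; Toys | 111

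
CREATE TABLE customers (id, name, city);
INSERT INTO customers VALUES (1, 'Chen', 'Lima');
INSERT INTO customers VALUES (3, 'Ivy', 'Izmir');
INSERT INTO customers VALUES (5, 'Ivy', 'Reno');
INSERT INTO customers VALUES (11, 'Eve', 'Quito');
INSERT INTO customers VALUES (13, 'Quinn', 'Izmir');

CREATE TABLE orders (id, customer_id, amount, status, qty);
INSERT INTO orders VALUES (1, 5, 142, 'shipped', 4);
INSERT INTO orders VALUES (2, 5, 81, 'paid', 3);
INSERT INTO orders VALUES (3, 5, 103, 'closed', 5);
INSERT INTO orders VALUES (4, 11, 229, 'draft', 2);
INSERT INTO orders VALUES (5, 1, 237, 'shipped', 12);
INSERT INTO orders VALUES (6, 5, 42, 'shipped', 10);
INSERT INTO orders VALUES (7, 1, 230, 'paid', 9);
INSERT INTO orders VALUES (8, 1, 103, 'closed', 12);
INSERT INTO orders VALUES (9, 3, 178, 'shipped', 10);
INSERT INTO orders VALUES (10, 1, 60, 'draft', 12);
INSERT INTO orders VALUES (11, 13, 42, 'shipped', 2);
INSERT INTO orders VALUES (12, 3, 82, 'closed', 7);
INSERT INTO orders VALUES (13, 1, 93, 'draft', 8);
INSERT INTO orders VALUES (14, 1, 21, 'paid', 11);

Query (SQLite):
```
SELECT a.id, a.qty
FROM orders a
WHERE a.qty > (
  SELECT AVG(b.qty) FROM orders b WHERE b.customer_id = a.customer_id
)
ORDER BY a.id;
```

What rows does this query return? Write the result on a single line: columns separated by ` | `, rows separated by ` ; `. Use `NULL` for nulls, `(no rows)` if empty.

5 | 12 ; 6 | 10 ; 8 | 12 ; 9 | 10 ; 10 | 12 ; 14 | 11

For each orders row a, compute AVG(qty) over rows sharing a.customer_id.
Keep row a if a.qty > that per-group AVG.
  customer_id=1: AVG(qty) = 10.666667
  customer_id=3: AVG(qty) = 8.5
  customer_id=5: AVG(qty) = 5.5
  customer_id=11: AVG(qty) = 2.0
  customer_id=13: AVG(qty) = 2.0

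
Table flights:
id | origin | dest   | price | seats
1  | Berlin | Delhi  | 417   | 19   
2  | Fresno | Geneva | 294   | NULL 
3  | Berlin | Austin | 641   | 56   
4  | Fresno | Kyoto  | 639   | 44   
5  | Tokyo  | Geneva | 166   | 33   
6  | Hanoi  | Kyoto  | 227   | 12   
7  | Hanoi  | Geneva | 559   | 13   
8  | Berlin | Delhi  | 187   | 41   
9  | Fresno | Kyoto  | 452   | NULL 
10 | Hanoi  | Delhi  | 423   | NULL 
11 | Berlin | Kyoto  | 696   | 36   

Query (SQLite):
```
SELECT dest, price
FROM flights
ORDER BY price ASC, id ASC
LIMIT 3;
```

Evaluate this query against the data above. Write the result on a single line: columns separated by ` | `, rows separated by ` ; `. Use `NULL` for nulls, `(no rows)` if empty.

Geneva | 166 ; Delhi | 187 ; Kyoto | 227

Sort by price asc, tiebreak id asc: (166, id=5), (187, id=8), (227, id=6), (294, id=2), (417, id=1), (423, id=10) …. Take first 3.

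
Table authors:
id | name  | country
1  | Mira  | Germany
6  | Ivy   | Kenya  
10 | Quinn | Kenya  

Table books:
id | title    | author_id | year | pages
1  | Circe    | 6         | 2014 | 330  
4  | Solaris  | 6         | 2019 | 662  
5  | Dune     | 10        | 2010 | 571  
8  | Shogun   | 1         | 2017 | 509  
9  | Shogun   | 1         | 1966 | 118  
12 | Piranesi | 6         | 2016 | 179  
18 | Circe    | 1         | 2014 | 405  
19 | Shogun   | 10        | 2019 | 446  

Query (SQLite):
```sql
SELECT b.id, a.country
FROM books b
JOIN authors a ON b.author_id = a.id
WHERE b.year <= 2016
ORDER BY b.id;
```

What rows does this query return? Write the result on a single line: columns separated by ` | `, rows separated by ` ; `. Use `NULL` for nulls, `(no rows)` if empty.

1 | Kenya ; 5 | Kenya ; 9 | Germany ; 12 | Kenya ; 18 | Germany

Each books row matches the authors row where author_id = authors.id.
Then keep rows with b.year <= 2016.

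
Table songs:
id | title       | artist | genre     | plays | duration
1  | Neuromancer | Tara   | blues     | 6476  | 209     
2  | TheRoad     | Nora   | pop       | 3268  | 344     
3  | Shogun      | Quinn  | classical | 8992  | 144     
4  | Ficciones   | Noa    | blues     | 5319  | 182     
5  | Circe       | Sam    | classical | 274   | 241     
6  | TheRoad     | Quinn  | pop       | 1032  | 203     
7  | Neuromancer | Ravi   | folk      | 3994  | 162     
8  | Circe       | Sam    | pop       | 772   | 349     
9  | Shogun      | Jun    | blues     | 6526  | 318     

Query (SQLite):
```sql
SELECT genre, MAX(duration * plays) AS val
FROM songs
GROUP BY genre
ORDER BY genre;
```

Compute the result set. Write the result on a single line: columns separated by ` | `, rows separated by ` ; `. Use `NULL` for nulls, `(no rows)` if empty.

blues | 2075268 ; classical | 1294848 ; folk | 647028 ; pop | 1124192

For each row compute duration * plays.
Group by genre; take MAX of the expression per group.
  blues: ids {1, 4, 9} → MAX(duration * plays)=2075268
  classical: ids {3, 5} → MAX(duration * plays)=1294848
  folk: ids {7} → MAX(duration * plays)=647028
  pop: ids {2, 6, 8} → MAX(duration * plays)=1124192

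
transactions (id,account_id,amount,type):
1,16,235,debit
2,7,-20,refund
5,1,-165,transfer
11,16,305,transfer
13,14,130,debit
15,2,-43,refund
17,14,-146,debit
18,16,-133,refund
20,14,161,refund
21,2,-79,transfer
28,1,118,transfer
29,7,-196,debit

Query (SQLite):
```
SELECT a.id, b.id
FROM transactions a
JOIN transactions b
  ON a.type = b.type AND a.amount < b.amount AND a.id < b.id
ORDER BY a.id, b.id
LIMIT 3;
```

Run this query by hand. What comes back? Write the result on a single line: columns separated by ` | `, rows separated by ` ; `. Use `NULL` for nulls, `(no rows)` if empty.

2 | 20 ; 5 | 11 ; 5 | 21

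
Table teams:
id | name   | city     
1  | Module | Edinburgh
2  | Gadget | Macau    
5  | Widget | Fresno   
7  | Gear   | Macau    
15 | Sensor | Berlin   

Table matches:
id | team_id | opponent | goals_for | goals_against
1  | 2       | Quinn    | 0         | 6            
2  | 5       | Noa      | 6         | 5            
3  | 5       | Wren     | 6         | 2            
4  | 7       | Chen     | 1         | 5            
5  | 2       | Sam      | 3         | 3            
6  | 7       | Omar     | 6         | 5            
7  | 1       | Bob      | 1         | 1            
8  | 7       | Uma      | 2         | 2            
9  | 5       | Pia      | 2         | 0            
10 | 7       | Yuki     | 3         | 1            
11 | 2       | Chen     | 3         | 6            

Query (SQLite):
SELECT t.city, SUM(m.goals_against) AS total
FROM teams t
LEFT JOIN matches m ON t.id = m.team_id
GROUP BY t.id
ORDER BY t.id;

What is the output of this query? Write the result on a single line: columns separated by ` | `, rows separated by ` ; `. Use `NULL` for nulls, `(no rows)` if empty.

LEFT JOIN keeps every teams row; unmatched ones get NULL for matches columns.
Group by teams.id and compute SUM(m.goals_against). SUM over an all-NULL group is NULL.
  1: ids {7} → SUM(m.goals_against)=1
  2: ids {1, 5, 11} → SUM(m.goals_against)=15
  5: ids {2, 3, 9} → SUM(m.goals_against)=7
  7: ids {4, 6, 8, 10} → SUM(m.goals_against)=13
  15: ids {—} → SUM(m.goals_against)=NULL

Edinburgh | 1 ; Macau | 15 ; Fresno | 7 ; Macau | 13 ; Berlin | NULL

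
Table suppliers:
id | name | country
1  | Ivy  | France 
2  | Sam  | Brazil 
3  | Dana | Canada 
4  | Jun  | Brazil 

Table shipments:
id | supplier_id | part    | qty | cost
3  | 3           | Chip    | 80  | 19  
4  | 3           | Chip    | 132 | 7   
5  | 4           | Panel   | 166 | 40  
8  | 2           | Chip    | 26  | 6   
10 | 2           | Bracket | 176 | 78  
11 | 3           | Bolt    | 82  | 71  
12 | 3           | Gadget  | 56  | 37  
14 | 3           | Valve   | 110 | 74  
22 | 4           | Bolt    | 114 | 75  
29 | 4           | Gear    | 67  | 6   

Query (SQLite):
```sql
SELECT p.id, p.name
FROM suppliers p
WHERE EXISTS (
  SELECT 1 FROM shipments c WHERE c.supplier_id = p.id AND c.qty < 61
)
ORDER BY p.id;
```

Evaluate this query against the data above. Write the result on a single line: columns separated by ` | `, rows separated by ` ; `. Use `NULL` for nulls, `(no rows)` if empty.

For each suppliers row, check whether any shipments with matching supplier_id has qty < 61.
Keep rows where that is true.

2 | Sam ; 3 | Dana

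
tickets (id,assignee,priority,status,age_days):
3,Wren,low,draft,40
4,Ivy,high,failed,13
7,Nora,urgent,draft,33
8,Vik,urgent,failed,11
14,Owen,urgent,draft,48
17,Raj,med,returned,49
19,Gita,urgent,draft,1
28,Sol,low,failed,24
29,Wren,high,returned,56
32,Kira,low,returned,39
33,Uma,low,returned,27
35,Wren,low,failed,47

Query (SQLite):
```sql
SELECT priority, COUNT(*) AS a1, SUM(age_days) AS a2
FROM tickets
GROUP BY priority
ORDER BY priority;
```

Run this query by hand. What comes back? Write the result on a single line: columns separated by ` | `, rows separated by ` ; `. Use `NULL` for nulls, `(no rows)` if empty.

high | 2 | 69 ; low | 5 | 177 ; med | 1 | 49 ; urgent | 4 | 93

Group tickets by priority.
Per group compute: COUNT(*), SUM(age_days).
  high: ids {4, 29} → COUNT(*)=2, SUM(age_days)=69
  low: ids {3, 28, 32, 33, 35} → COUNT(*)=5, SUM(age_days)=177
  med: ids {17} → COUNT(*)=1, SUM(age_days)=49
  urgent: ids {7, 8, 14, 19} → COUNT(*)=4, SUM(age_days)=93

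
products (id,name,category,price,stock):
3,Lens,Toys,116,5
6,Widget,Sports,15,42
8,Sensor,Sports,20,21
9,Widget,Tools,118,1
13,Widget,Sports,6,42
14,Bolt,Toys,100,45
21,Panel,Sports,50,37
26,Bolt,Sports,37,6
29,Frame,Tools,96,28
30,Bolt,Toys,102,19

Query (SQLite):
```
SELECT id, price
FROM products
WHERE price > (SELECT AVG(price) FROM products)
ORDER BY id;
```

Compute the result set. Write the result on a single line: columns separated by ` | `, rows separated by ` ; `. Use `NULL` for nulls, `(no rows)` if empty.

Scalar subquery: AVG(price) over all products rows = 66.0.
Keep rows where price > that value.

3 | 116 ; 9 | 118 ; 14 | 100 ; 29 | 96 ; 30 | 102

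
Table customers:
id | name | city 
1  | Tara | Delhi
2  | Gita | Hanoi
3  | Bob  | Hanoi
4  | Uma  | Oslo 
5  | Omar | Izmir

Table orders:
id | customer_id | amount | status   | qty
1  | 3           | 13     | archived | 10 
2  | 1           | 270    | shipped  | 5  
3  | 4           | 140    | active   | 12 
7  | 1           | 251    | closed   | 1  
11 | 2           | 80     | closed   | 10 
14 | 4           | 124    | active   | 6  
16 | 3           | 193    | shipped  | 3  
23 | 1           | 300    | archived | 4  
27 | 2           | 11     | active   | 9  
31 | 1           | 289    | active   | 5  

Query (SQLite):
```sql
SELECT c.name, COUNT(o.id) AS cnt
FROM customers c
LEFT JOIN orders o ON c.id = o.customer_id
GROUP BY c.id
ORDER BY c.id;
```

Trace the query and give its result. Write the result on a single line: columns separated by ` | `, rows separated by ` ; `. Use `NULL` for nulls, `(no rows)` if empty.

Tara | 4 ; Gita | 2 ; Bob | 2 ; Uma | 2 ; Omar | 0

LEFT JOIN keeps every customers row; unmatched ones get NULL for orders columns.
Group by customers.id and compute COUNT(o.id). COUNT(col) of an all-NULL group is 0.
  1: ids {2, 7, 23, 31} → COUNT(o.id)=4
  2: ids {11, 27} → COUNT(o.id)=2
  3: ids {1, 16} → COUNT(o.id)=2
  4: ids {3, 14} → COUNT(o.id)=2
  5: ids {—} → COUNT(o.id)=0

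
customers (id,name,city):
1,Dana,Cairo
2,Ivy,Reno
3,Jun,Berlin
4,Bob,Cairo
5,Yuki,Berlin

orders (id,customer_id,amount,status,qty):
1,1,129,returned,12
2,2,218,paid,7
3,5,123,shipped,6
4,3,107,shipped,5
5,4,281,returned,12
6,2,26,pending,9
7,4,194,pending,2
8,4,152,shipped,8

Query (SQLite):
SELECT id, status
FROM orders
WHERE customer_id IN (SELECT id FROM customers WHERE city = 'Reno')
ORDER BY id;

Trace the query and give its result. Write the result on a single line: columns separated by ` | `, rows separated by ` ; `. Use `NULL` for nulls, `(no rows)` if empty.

2 | paid ; 6 | pending

Inner query: customers.id where city = 'Reno'.
Outer: keep orders rows whose customer_id is in that set.
Inner query → {2}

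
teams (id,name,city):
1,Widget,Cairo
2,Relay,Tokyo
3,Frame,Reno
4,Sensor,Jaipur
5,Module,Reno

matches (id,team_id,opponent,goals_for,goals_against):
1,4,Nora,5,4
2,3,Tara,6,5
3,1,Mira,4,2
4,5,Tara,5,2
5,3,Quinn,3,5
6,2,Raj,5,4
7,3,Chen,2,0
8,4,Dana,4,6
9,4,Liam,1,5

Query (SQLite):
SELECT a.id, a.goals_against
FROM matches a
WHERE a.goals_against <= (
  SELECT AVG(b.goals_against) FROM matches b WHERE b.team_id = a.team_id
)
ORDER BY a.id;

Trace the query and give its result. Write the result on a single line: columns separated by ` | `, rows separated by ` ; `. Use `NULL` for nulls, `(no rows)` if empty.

1 | 4 ; 3 | 2 ; 4 | 2 ; 6 | 4 ; 7 | 0 ; 9 | 5

For each matches row a, compute AVG(goals_against) over rows sharing a.team_id.
Keep row a if a.goals_against <= that per-group AVG.
  team_id=1: AVG(goals_against) = 2.0
  team_id=2: AVG(goals_against) = 4.0
  team_id=3: AVG(goals_against) = 3.333333
  team_id=4: AVG(goals_against) = 5.0
  team_id=5: AVG(goals_against) = 2.0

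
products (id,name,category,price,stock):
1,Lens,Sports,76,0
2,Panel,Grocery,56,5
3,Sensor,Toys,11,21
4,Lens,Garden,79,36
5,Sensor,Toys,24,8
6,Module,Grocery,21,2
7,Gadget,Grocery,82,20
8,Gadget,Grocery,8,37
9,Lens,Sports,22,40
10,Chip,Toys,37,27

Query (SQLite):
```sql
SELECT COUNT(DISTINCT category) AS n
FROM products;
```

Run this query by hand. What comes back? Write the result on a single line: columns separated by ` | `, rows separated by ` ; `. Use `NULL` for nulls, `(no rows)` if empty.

Count distinct non-NULL category values.

4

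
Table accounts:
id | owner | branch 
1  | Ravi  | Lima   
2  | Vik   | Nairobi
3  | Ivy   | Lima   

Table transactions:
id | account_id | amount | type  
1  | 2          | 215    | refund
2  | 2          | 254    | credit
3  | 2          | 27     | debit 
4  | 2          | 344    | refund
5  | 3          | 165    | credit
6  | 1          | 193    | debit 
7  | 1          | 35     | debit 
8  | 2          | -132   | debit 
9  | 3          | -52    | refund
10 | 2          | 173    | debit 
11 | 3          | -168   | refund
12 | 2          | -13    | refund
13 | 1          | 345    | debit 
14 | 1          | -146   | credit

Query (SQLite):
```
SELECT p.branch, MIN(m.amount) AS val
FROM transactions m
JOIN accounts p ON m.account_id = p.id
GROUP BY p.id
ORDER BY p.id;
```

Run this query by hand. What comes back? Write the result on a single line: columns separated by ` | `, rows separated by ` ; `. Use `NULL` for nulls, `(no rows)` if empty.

Join each transactions row to its accounts via account_id.
Group joined rows by accounts.id; compute MIN(m.amount) per group.
  1: ids {6, 7, 13, 14} → MIN(m.amount)=-146
  2: ids {1, 2, 3, 4, 8, 10, 12} → MIN(m.amount)=-132
  3: ids {5, 9, 11} → MIN(m.amount)=-168

Lima | -146 ; Nairobi | -132 ; Lima | -168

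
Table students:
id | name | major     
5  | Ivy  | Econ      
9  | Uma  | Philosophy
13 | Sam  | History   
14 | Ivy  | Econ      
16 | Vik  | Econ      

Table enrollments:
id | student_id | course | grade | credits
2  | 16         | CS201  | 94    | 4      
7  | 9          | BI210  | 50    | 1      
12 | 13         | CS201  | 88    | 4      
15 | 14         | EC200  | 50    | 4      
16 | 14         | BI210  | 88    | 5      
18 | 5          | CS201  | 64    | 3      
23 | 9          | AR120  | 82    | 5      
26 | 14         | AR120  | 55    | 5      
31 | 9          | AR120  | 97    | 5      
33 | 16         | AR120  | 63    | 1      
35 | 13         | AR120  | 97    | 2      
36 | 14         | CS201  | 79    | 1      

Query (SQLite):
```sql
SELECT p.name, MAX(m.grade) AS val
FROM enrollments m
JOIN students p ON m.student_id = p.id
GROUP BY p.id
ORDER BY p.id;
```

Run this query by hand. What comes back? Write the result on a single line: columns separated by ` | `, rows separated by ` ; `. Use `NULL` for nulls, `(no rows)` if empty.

Join each enrollments row to its students via student_id.
Group joined rows by students.id; compute MAX(m.grade) per group.
  5: ids {18} → MAX(m.grade)=64
  9: ids {7, 23, 31} → MAX(m.grade)=97
  13: ids {12, 35} → MAX(m.grade)=97
  14: ids {15, 16, 26, 36} → MAX(m.grade)=88
  16: ids {2, 33} → MAX(m.grade)=94

Ivy | 64 ; Uma | 97 ; Sam | 97 ; Ivy | 88 ; Vik | 94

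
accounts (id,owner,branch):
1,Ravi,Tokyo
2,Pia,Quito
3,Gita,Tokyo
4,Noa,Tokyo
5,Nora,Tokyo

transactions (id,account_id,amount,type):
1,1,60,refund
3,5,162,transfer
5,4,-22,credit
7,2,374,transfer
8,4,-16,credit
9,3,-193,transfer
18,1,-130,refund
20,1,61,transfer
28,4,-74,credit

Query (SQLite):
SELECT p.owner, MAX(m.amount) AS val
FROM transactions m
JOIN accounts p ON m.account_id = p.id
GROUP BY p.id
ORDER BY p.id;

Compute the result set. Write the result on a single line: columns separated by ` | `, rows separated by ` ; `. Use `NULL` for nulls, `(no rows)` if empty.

Join each transactions row to its accounts via account_id.
Group joined rows by accounts.id; compute MAX(m.amount) per group.
  1: ids {1, 18, 20} → MAX(m.amount)=61
  2: ids {7} → MAX(m.amount)=374
  3: ids {9} → MAX(m.amount)=-193
  4: ids {5, 8, 28} → MAX(m.amount)=-16
  5: ids {3} → MAX(m.amount)=162

Ravi | 61 ; Pia | 374 ; Gita | -193 ; Noa | -16 ; Nora | 162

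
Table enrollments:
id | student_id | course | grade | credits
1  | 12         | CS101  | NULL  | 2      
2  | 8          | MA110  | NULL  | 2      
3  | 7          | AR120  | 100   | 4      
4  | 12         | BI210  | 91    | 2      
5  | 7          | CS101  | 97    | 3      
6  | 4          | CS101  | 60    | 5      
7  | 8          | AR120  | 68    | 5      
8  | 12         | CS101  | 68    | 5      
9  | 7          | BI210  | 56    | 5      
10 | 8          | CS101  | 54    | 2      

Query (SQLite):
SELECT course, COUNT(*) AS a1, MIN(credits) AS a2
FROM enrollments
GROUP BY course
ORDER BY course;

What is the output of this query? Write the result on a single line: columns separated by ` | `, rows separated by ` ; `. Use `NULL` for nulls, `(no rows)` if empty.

AR120 | 2 | 4 ; BI210 | 2 | 2 ; CS101 | 5 | 2 ; MA110 | 1 | 2

Group enrollments by course.
Per group compute: COUNT(*), MIN(credits).
  AR120: ids {3, 7} → COUNT(*)=2, MIN(credits)=4
  BI210: ids {4, 9} → COUNT(*)=2, MIN(credits)=2
  CS101: ids {1, 5, 6, 8, 10} → COUNT(*)=5, MIN(credits)=2
  MA110: ids {2} → COUNT(*)=1, MIN(credits)=2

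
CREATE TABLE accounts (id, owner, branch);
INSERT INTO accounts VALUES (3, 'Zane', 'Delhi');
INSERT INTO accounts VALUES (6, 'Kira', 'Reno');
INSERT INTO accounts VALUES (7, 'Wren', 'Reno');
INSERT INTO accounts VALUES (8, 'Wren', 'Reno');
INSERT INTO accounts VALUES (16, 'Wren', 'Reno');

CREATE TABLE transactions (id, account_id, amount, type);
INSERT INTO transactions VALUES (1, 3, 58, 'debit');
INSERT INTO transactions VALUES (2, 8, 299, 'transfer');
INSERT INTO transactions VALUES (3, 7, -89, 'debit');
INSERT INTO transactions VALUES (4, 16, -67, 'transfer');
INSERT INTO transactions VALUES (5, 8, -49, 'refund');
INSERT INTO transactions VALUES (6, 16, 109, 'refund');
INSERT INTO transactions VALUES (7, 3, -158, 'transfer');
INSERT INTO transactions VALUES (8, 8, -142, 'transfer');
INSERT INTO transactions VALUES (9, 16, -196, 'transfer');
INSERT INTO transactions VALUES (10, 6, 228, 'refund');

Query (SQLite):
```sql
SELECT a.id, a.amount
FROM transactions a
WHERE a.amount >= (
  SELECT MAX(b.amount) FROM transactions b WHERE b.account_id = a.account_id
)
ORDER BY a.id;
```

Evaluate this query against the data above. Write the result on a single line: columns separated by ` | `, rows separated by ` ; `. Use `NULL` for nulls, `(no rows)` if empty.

1 | 58 ; 2 | 299 ; 3 | -89 ; 6 | 109 ; 10 | 228

For each transactions row a, compute MAX(amount) over rows sharing a.account_id.
Keep row a if a.amount >= that per-group MAX.
  account_id=3: MAX(amount) = 58
  account_id=6: MAX(amount) = 228
  account_id=7: MAX(amount) = -89
  account_id=8: MAX(amount) = 299
  account_id=16: MAX(amount) = 109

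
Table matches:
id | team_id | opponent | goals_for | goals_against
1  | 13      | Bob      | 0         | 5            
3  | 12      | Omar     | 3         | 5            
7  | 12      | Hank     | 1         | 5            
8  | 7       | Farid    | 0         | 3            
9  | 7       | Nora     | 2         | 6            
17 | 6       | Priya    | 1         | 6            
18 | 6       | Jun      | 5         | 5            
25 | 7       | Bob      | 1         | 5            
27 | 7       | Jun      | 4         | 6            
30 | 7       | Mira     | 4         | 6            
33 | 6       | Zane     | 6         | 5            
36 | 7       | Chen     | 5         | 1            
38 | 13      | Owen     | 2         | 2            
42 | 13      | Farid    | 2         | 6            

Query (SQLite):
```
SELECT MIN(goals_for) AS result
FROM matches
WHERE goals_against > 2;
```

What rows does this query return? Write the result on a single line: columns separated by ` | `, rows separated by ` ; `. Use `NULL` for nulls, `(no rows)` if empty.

Rows where goals_against > 2 → goals_for values: [0, 3, 1, 0, 2, 1, 5, 1, 4, 4, 6, 2].
MIN of non-NULL values = 0.

0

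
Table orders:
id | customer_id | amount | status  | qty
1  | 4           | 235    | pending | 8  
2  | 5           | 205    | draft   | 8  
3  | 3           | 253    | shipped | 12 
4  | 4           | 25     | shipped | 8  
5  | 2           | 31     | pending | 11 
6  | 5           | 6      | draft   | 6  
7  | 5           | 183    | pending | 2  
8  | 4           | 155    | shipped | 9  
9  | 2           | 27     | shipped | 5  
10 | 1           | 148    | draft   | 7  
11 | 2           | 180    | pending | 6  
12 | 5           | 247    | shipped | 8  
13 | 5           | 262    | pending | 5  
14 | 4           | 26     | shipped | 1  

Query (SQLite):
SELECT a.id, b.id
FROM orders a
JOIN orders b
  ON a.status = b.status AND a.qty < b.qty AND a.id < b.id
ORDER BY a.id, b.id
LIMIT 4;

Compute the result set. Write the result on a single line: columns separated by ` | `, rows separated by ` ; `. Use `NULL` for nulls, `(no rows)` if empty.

1 | 5 ; 4 | 8 ; 6 | 10 ; 7 | 11

Pairs (a,b) with same status, a.qty < b.qty, a.id < b.id.
status groups: draft:{2,6,10} pending:{1,5,7,11,13} shipped:{3,4,8,9,12,14}
Ordered by (a.id, b.id); first 4.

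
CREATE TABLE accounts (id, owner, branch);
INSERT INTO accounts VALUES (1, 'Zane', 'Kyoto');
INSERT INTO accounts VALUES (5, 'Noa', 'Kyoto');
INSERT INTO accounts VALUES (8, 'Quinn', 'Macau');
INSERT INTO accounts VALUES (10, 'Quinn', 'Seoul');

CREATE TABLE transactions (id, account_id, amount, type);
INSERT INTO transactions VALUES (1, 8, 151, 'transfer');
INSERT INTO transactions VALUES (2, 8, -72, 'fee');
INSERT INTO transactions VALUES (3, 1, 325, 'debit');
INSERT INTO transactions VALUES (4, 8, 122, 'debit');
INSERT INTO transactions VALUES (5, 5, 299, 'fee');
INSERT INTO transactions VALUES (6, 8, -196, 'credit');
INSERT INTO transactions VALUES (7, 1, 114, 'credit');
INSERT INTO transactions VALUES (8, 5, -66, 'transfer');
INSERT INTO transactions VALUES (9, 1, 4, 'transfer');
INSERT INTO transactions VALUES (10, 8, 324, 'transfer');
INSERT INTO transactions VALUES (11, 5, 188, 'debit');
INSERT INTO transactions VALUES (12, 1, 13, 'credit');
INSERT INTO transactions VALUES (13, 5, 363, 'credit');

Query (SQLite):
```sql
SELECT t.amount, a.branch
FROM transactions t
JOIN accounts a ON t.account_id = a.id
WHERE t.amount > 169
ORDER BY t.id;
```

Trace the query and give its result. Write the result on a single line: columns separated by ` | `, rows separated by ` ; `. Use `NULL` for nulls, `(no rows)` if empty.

Each transactions row matches the accounts row where account_id = accounts.id.
Then keep rows with t.amount > 169.

325 | Kyoto ; 299 | Kyoto ; 324 | Macau ; 188 | Kyoto ; 363 | Kyoto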